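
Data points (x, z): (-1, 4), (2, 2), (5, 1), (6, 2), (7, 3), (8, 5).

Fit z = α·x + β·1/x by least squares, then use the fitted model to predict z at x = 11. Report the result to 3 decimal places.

ẑ = 5.764

From the data, Σx·x = 179, Σx·1/x = 6, Σ1/x·1/x = 955249/705600.
And Σx·z = 78, Σ1/x·z = -1187/840.
AᵀA·[α, β]ᵀ = Aᵀz becomes [[179, 6]; [6, 955249/705600]]·[α, β]ᵀ = [78, -1187/840]ᵀ.
det = 179·(955249/705600) − 6² = 145587971/705600.
α = (78·(955249/705600) − 6·(-1187/840))/(145587971/705600) = 80491902/145587971; β = (179·(-1187/840) − 6·78)/(145587971/705600) = -508698120/145587971.
At x = 11: ẑ = (80491902/145587971)·(11) + (-508698120/145587971)·(1/11) = 9230822022/1601467681.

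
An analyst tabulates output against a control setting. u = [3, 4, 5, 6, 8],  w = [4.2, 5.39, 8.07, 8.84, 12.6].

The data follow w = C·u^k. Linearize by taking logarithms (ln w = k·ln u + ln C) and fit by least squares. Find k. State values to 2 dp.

Let Y = ln w. Fitting Y = k·ln u + ln C by least squares:
AᵀA = [[13.2535, 7.9655]; [7.9655, 5]], rhs = [16.4461, 9.9208]ᵀ  (here Σln u = 7.9655, Σ(ln u)² = 13.2535, Σln w = 9.9208, Σln u·ln w = 16.4461).
Slope k = (n·Σln u·ln w − Σln u·Σln w)/(n·Σ(ln u)² − (Σln u)²) = (5·16.4461 − 7.9655·9.9208)/2.8177 = 1.13779; ln C = (Σln w − k·Σln u)/n = 0.17153.

k = 1.14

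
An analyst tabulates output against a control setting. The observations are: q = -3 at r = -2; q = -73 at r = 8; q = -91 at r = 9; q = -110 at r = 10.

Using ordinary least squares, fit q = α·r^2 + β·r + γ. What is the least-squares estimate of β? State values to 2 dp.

β = -1.28

With design matrix M, MᵀM = [[20673, 2233, 249]; [2233, 249, 25]; [249, 25, 4]] and Mᵀq = [-23055, -2497, -277]ᵀ.
Inverting the 3×3 Gram matrix, [α, β, γ]ᵀ = [-41637/43564, -55863/43564, -18940/10891]ᵀ.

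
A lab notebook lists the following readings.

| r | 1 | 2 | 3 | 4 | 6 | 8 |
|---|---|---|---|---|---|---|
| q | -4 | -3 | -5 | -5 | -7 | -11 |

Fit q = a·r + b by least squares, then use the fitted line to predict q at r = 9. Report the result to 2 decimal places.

MᵀM·[a, b]ᵀ = Mᵀq reads: 130·a + 24·b = -175;  24·a + 6·b = -35.
Eliminating b: 6·(row 1) − 24·(row 2) gives 204·a = 6·(-175) − 24·(-35) = -210, so a = -35/34.
Then b = ((-35) − 24·(-35/34))/6 = -175/102.
At r = 9: q̂ = (-35/34)·(9) + (-175/102)·(1) = -560/51.

q̂ = -10.98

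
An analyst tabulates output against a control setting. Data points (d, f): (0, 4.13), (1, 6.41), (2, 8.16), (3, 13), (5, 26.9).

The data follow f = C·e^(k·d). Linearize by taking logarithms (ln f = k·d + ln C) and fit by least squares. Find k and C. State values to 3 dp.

k = 0.372, C = 4.174

With ln fᵢ as the transformed response and dᵢ as the regressor:
Σd = 11.0000, Σ(d)² = 39.0000, Σln f = 11.2325, Σd·ln f = 30.2118.
Normal system: [[39.0000, 11.0000]; [11.0000, 5]]·[k, ln C]ᵀ = [30.2118, 11.2325]ᵀ.
Solving (det = 74.0000): k = 0.37165, ln C = 1.42886, so C = exp(1.42886) = 4.17394.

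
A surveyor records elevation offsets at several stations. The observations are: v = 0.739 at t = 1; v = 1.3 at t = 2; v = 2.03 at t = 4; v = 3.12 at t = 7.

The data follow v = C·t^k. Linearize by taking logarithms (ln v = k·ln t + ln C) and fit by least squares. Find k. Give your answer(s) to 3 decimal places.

Taking logs, ln v = k·ln t + ln C, so regress ln v on ln t.
AᵀA = [[6.1888, 4.0254]; [4.0254, 4]], rhs = [3.3775, 1.8058]ᵀ  (here Σln t = 4.0254, Σ(ln t)² = 6.1888, Σln v = 1.8058, Σln t·ln v = 3.3775).
Δ = 6.1888·4 − (4.0254)² = 8.5519; k = (3.3775·4 − 4.0254·1.8058)/8.5519 = 0.72981, ln C = (6.1888·1.8058 − 4.0254·3.3775)/8.5519 = -0.28299.

k = 0.730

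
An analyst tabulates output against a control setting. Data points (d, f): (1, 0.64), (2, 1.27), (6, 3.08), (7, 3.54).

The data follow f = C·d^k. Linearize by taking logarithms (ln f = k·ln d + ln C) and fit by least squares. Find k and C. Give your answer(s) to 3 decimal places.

k = 0.866, C = 0.661

Taking logs, ln f = k·ln d + ln C, so regress ln f on ln d.
Σln d = 4.4308, Σ(ln d)² = 7.4774, Σln f = 2.1818, Σln d·ln f = 4.6412.
Equations: 7.4774·k + 4.4308·ln C = 4.6412;  4.4308·k + 4·ln C = 2.1818.
Δ = 7.4774·4 − (4.4308)² = 10.2775; k = (4.6412·4 − 4.4308·2.1818)/10.2775 = 0.86572, ln C = (7.4774·2.1818 − 4.4308·4.6412)/10.2775 = -0.41352, so C = exp(-0.41352) = 0.66132.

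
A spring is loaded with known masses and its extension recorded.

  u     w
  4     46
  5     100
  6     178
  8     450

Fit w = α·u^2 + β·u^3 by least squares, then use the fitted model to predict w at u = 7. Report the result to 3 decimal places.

Compute the Gram sums: Σu^2·u^2 = 6273, Σu^2·u^3 = 44693, Σu^3·u^3 = 328521.
Moment sums: Σu^2·w = 38444, Σu^3·w = 284292.
AᵀA·[α, β]ᵀ = Aᵀw becomes [[6273, 44693]; [44693, 328521]]·[α, β]ᵀ = [38444, 284292]ᵀ.
Eliminating β: 328521·(row 1) − 44693·(row 2) gives 63347984·α = 328521·38444 − 44693·284292 = -76201032, so α = -9525129/7918498.
Then β = (284292 − 44693·(-9525129/7918498))/328521 = 479309/465794.
At u = 7: ŵ = (-9525129/7918498)·(49) + (479309/465794)·(343) = 23756321/80801.

ŵ = 294.010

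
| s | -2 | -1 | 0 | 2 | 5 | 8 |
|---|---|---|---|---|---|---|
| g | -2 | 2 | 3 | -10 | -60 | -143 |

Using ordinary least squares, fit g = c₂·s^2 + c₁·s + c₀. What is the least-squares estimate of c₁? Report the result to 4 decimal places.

From the data, Σs^2·s^2 = 4754, Σs^2·s = 636, Σs^2 = 98, Σs·s = 98, Σs = 12, Σ1 = 6.
And Σs^2·g = -10698, Σs·g = -1462, Σg = -210.
Normal equations: [[4754, 636, 98]; [636, 98, 12]; [98, 12, 6]]·[c₂, c₁, c₀]ᵀ = [-10698, -1462, -210]ᵀ.
Inverting the 3×3 Gram matrix, [c₂, c₁, c₀]ᵀ = [-29757/14905, -599/271, 30246/14905]ᵀ.

c₁ = -2.2103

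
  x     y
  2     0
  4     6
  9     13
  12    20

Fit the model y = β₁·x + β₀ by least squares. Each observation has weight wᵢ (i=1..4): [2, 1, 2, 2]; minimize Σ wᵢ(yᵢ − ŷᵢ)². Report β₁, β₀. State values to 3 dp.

From the data, Σwᵢ·x·x = 474, Σwᵢ·x = 50, Σwᵢ·1 = 7.
For MᵀWy: Σwᵢ·x·y = 738, Σwᵢ·y = 72.
Normal equations: [[474, 50]; [50, 7]]·[β₁, β₀]ᵀ = [738, 72]ᵀ.
Eliminating β₀: 7·(row 1) − 50·(row 2) gives 818·β₁ = 7·738 − 50·72 = 1566, so β₁ = 783/409.
Then β₀ = (72 − 50·(783/409))/7 = -1386/409.

β₁ = 1.914, β₀ = -3.389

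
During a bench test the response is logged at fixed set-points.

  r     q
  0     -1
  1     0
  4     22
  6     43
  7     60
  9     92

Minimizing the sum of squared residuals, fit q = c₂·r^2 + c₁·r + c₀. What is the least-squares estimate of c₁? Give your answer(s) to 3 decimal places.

c₁ = 2.099

Compute the Gram sums: Σr^2·r^2 = 10515, Σr^2·r = 1353, Σr^2 = 183, Σr·r = 183, Σr = 27, Σ1 = 6.
And Σr^2·q = 12292, Σr·q = 1594, Σq = 216.
XᵀX·[c₂, c₁, c₀]ᵀ = Xᵀq becomes [[10515, 1353, 183]; [1353, 183, 27]; [183, 27, 6]]·[c₂, c₁, c₀]ᵀ = [12292, 1594, 216]ᵀ.
Solving the 3×3 system (Gaussian elimination) gives c₂ = 2383/2560, c₁ = 16123/7680, c₀ = -2353/1280.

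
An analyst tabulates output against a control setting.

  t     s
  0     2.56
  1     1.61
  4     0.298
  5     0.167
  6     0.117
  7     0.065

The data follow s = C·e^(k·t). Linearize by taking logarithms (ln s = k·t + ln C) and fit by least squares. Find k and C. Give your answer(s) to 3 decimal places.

k = -0.529, C = 2.588

With ln sᵢ as the transformed response and tᵢ as the regressor:
Σt = 23.0000, Σ(t)² = 127.0000, Σln s = -6.4631, Σt·ln s = -45.3223.
Equations: 127.0000·k + 23.0000·ln C = -45.3223;  23.0000·k + 6·ln C = -6.4631.
Δ = 127.0000·6 − (23.0000)² = 233.0000; k = (-45.3223·6 − 23.0000·-6.4631)/233.0000 = -0.52911, ln C = (127.0000·-6.4631 − 23.0000·-45.3223)/233.0000 = 0.95105, so C = exp(0.95105) = 2.58843.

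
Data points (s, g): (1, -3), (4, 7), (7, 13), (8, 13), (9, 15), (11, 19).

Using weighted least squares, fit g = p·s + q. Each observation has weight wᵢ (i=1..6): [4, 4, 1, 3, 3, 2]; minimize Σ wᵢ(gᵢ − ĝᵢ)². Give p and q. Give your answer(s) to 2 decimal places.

p = 2.13, q = -3.63

Forming XᵀWX = [[794, 100]; [100, 17]] and XᵀWg = [1326, 151]ᵀ gives XᵀWX·[p, q]ᵀ = XᵀWg.
Determinant 794·17 − 100² = 3498.
p = (1326·17 − 100·151)/3498 = 3721/1749; q = (794·151 − 100·1326)/3498 = -6353/1749.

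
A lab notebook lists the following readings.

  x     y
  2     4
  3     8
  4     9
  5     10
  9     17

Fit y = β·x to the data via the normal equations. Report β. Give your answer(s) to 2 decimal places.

Normal-equation sums: Σx·x = 135.
And Σx·y = 271.
AᵀA·[β]ᵀ = Aᵀy becomes [[135]]·[β]ᵀ = [271]ᵀ.
β = 271/135 = 2.00741.

β = 2.01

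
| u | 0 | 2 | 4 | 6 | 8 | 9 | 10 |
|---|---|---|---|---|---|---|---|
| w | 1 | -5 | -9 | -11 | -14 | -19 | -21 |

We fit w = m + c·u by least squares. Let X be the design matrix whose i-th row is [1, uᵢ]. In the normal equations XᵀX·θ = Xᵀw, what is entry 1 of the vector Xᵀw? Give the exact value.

-78

Entry 1 ↔ basis 1, so (Xᵀw)_{1} = Σᵢ wᵢ = (1)·(1) + (1)·(-5) + (1)·(-9) + (1)·(-11) + (1)·(-14) + (1)·(-19) + (1)·(-21) = -78.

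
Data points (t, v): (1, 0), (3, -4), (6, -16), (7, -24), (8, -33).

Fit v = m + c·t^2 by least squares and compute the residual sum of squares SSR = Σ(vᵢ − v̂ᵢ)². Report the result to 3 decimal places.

Forming XᵀX = [[5, 159]; [159, 7875]] and Xᵀv = [-77, -3900]ᵀ gives XᵀX·[m, c]ᵀ = Xᵀv.
Determinant 5·7875 − 159² = 14094.
m = ((-77)·7875 − 159·(-3900))/14094 = 1525/1566; c = (5·(-3900) − 159·(-77))/14094 = -2419/4698.
Residuals: -1078/2349, -266/783, 2447/1566, 602/2349, -4793/4698; SSR = 6067/1566.

SSR = 3.874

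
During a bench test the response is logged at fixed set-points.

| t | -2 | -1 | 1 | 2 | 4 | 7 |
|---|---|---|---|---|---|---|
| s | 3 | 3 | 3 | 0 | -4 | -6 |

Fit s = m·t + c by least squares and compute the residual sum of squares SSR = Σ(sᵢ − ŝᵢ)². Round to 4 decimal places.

Compute the Gram sums: Σt·t = 75, Σt = 11, Σ1 = 6.
And Σt·s = -64, Σs = -1.
Determinant 75·6 − 11² = 329.
m = ((-64)·6 − 11·(-1))/329 = -373/329; c = (75·(-1) − 11·(-64))/329 = 629/329.
Residuals: -388/329, -15/329, 731/329, 117/329, -453/329, 8/329; SSR = 2748/329.

SSR = 8.3526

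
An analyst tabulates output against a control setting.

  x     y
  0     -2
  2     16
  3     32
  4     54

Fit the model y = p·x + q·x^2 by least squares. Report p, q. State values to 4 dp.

p = 2.4037, q = 2.7706

Sums needed: Σx·x = 29, Σx·x^2 = 99, Σx^2·x^2 = 353.
For Mᵀy: Σx·y = 344, Σx^2·y = 1216.
So MᵀM·[p, q]ᵀ = Mᵀy: [[29, 99]; [99, 353]]·[p, q]ᵀ = [344, 1216]ᵀ.
Eliminating q: 353·(row 1) − 99·(row 2) gives 436·p = 353·344 − 99·1216 = 1048, so p = 262/109.
Then q = (1216 − 99·(262/109))/353 = 302/109.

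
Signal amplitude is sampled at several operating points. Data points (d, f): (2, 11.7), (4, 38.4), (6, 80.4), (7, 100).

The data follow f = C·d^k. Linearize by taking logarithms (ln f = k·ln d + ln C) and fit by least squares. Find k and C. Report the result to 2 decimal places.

Linearized form: ln f = k·ln d + ln C. From the 4 transformed points,
Over the data: Σln d = 5.8171, Σ(ln d)² = 9.3992, Σln f = 15.0998, Σln d·ln f = 23.5839.
Normal system: [[9.3992, 5.8171]; [5.8171, 4]]·[k, ln C]ᵀ = [23.5839, 15.0998]ᵀ.
Solving (det = 3.7582): k = 1.72905, ln C = 1.26043, so C = exp(1.26043) = 3.52695.

k = 1.73, C = 3.53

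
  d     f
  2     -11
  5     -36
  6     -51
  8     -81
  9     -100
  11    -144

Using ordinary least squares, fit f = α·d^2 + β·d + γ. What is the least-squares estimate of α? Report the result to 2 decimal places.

α = -1.01

Forming MᵀM = [[27235, 2921, 331]; [2921, 331, 41]; [331, 41, 6]] and Mᵀf = [-33488, -3640, -423]ᵀ gives MᵀM·[α, β, γ]ᵀ = Mᵀf.
Solving the 3×3 system (Gaussian elimination) gives α = -551/543, β = -4306/2715, γ = -3333/905.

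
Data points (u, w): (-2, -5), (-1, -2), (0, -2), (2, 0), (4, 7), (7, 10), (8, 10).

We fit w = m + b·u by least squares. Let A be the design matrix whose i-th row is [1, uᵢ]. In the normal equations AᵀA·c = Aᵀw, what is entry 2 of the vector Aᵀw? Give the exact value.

Entry 2 ↔ basis u, so (Aᵀw)_{2} = Σᵢ (u)·wᵢ = (-2)·(-5) + (-1)·(-2) + (0)·(-2) + (2)·(0) + (4)·(7) + (7)·(10) + (8)·(10) = 190.

190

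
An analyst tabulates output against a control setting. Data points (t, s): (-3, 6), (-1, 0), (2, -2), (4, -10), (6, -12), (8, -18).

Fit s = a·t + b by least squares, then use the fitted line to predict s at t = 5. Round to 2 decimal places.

ŝ = -10.86

Normal-equation sums: Σt·t = 130, Σt = 16, Σ1 = 6.
Moment sums: Σt·s = -278, Σs = -36.
So AᵀA·[a, b]ᵀ = Aᵀs: [[130, 16]; [16, 6]]·[a, b]ᵀ = [-278, -36]ᵀ.
Δ = 130·6 − 16² = 524.
a = ((-278)·6 − 16·(-36))/524 = -273/131; b = (130·(-36) − 16·(-278))/524 = -58/131.
At t = 5: ŝ = (-273/131)·(5) + (-58/131)·(1) = -1423/131.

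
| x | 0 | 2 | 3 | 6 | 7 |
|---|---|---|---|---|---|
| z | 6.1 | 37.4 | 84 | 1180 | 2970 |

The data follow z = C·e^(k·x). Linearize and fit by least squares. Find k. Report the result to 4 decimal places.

Linearized form: ln z = k·x + ln C. From the 5 transformed points,
Σx = 18.0000, Σ(x)² = 98.0000, Σln z = 24.9304, Σx·ln z = 118.9496.
Normal system: [[98.0000, 18.0000]; [18.0000, 5]]·[k, ln C]ᵀ = [118.9496, 24.9304]ᵀ.
Solving (det = 166.0000): k = 0.87953, ln C = 1.81977.

k = 0.8795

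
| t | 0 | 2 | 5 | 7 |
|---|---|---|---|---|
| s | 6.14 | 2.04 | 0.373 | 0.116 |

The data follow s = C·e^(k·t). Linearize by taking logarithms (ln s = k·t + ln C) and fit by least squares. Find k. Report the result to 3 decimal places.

k = -0.567

Taking logs, ln s = k·t + ln C, so regress ln s on t.
Σt = 14.0000, Σ(t)² = 78.0000, Σln s = -0.6126, Σt·ln s = -18.5841.
Equations: 78.0000·k + 14.0000·ln C = -18.5841;  14.0000·k + 4·ln C = -0.6126.
Slope k = (n·Σt·ln s − Σt·Σln s)/(n·Σ(t)² − (Σt)²) = (4·-18.5841 − 14.0000·-0.6126)/116.0000 = -0.56690; ln C = (Σln s − k·Σt)/n = 1.83101.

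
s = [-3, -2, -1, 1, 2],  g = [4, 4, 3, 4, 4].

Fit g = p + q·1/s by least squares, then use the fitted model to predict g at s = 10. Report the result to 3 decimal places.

ĝ = 3.860

Compute the Gram sums: Σ1 = 5, Σ1/s = -1/3, Σ1/s·1/s = 47/18.
Right-hand side: Σg = 19, Σ1/s·g = -1/3.
So MᵀM·[p, q]ᵀ = Mᵀg: [[5, -1/3]; [-1/3, 47/18]]·[p, q]ᵀ = [19, -1/3]ᵀ.
Eliminating q: (47/18)·(row 1) − (-1/3)·(row 2) gives (233/18)·p = (47/18)·19 − (-1/3)·(-1/3) = 99/2, so p = 891/233.
Then q = ((-1/3) − (-1/3)·(891/233))/(47/18) = 84/233.
At s = 10: ĝ = (891/233)·(1) + (84/233)·(1/10) = 4497/1165.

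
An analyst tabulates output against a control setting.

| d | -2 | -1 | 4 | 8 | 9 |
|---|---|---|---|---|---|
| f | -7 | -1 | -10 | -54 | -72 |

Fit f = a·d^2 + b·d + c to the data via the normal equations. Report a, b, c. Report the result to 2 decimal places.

Sums needed: Σd^2·d^2 = 10930, Σd^2·d = 1296, Σd^2 = 166, Σd·d = 166, Σd = 18, Σ1 = 5.
Moment sums: Σd^2·f = -9477, Σd·f = -1105, Σf = -144.
Inverting the 3×3 Gram matrix, [a, b, c]ᵀ = [-32787/30310, 50579/30310, 2394/2165]ᵀ.

a = -1.08, b = 1.67, c = 1.11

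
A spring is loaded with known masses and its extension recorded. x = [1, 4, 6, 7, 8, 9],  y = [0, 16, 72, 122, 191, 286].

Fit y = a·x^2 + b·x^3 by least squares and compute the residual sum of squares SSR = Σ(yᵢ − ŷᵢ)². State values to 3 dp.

The normal equations are: 14611·a + 117425·b = 44216;  117425·a + 961987·b = 364708.
(Σx^2·x^2 = 14611, Σx^2·x^3 = 117425, Σx^3·x^3 = 961987, Σx^2·y = 44216, Σx^3·y = 364708.)
det = 14611·961987 − 117425² = 266961432.
a = (44216·961987 − 117425·364708)/266961432 = -24218309/22246786; b = (14611·364708 − 117425·44216)/266961432 = 11390399/22246786.
Residuals: 6413955/11123393, 7227992/11123393, 6650766/11123393, -3050912/11123393, -16388193/11123393, 10331477/11123393; SSR = 46949319/11123393.

SSR = 4.221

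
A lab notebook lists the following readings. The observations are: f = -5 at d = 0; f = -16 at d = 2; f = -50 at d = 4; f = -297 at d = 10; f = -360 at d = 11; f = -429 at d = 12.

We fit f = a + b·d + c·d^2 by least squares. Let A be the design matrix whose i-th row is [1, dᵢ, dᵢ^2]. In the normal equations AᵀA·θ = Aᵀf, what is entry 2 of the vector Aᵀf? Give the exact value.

-12310

Entry 2 ↔ basis d, so (Aᵀf)_{2} = Σᵢ (d)·fᵢ = (0)·(-5) + (2)·(-16) + (4)·(-50) + (10)·(-297) + (11)·(-360) + (12)·(-429) = -12310.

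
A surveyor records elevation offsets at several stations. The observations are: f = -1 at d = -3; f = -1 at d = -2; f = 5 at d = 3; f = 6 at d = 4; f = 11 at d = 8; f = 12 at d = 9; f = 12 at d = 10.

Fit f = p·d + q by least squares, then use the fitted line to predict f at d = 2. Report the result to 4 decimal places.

f̂ = 3.9474

Sums needed: Σd·d = 283, Σd = 29, Σ1 = 7.
For Xᵀf: Σd·f = 360, Σf = 44.
Δ = 283·7 − 29² = 1140.
p = (360·7 − 29·44)/1140 = 311/285; q = (283·44 − 29·360)/1140 = 503/285.
At d = 2: f̂ = (311/285)·(2) + (503/285)·(1) = 75/19.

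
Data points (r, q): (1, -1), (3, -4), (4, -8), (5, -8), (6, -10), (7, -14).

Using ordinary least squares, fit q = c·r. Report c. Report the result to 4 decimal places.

From the data, Σr·r = 136.
Right-hand side: Σr·q = -243.
MᵀM·[c]ᵀ = Mᵀq becomes [[136]]·[c]ᵀ = [-243]ᵀ.
Hence c = -243 / 136 ≈ -1.78676.

c = -1.7868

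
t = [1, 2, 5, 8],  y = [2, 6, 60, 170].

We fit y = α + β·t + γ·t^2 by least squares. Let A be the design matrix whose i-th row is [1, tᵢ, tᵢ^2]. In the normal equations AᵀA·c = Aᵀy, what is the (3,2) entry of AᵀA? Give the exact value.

646

Row 3 ↔ basis t^2, column 2 ↔ basis t, so (AᵀA)_{3,2} = Σᵢ (t^2)·(t) = (1)·(1) + (4)·(2) + (25)·(5) + (64)·(8) = 646.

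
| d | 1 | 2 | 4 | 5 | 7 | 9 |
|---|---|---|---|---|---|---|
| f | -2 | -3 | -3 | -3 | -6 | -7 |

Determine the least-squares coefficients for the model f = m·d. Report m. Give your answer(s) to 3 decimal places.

Forming MᵀM = [[176]] and Mᵀf = [-140]ᵀ gives MᵀM·[m]ᵀ = Mᵀf.
Hence m = -140 / 176 ≈ -0.795455.

m = -0.795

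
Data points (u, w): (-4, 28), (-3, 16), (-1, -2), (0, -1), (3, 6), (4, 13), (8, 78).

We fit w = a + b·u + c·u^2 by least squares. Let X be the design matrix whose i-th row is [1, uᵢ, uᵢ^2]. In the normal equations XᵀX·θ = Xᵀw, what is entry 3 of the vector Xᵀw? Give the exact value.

5844

Entry 3 ↔ basis u^2, so (Xᵀw)_{3} = Σᵢ (u^2)·wᵢ = (16)·(28) + (9)·(16) + (1)·(-2) + (0)·(-1) + (9)·(6) + (16)·(13) + (64)·(78) = 5844.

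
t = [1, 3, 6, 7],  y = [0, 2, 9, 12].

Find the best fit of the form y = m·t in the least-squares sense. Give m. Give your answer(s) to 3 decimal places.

Setting ∂/∂m … = 0 gives: 95·m = 144.
(Σt·t = 95, Σt·y = 144.)
Hence m = 144 / 95 ≈ 1.51579.

m = 1.516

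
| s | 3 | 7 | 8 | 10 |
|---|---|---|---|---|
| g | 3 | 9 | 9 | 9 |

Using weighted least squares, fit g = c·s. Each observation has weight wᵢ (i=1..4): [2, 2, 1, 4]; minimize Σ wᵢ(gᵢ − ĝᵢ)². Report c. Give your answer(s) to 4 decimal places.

c = 0.9931

Sums needed: Σwᵢ·s·s = 580.
For XᵀWg: Σwᵢ·s·g = 576.
Hence c = 576 / 580 ≈ 0.993103.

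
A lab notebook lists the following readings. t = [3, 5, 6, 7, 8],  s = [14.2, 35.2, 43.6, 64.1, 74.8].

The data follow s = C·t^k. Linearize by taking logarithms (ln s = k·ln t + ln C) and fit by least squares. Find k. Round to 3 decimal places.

With ln sᵢ as the transformed response and ln tᵢ as the regressor:
XᵀX = [[15.1183, 8.5252]; [8.5252, 5]], rhs = [32.4784, 18.4646]ᵀ  (here Σln t = 8.5252, Σ(ln t)² = 15.1183, Σln s = 18.4646, Σln t·ln s = 32.4784).
Solving (det = 2.9130): k = 1.70899, ln C = 0.77904.

k = 1.709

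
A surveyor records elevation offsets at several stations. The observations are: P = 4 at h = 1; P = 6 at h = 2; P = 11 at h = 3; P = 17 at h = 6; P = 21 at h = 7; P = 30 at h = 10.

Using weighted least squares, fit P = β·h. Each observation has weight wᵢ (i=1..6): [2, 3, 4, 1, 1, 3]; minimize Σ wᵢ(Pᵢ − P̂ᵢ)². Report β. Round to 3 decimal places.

β = 3.046

With design matrix X, XᵀWX = [[435]] and XᵀWP = [1325]ᵀ.
Hence β = 1325 / 435 ≈ 3.04598.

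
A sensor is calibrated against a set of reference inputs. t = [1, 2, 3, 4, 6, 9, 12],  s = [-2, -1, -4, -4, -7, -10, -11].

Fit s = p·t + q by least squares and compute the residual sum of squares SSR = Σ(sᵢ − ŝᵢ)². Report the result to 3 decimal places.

Normal-equation sums: Σt·t = 291, Σt = 37, Σ1 = 7.
Right-hand side: Σt·s = -296, Σs = -39.
Normal equations: [[291, 37]; [37, 7]]·[p, q]ᵀ = [-296, -39]ᵀ.
Determinant 291·7 − 37² = 668.
p = ((-296)·7 − 37·(-39))/668 = -629/668; q = (291·(-39) − 37·(-296))/668 = -397/668.
Residuals: -155/334, 987/668, -97/167, 241/668, -505/668, -311/334, 597/668; SSR = 3409/668.

SSR = 5.103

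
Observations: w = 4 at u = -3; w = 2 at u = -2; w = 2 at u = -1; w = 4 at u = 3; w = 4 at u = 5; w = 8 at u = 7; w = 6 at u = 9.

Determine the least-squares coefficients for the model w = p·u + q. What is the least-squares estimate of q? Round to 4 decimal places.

With design matrix X, XᵀX = [[178, 18]; [18, 7]] and Xᵀw = [124, 30]ᵀ.
Eliminating q: 7·(row 1) − 18·(row 2) gives 922·p = 7·124 − 18·30 = 328, so p = 164/461.
Then q = (30 − 18·(164/461))/7 = 1554/461.

q = 3.3709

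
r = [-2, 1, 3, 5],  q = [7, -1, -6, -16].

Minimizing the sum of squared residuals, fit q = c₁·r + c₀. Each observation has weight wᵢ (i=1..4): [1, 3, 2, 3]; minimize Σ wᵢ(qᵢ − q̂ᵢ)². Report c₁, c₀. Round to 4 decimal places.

Entries of AᵀWA: Σwᵢ·r·r = 100, Σwᵢ·r = 22, Σwᵢ·1 = 9.
Right-hand side: Σwᵢ·r·q = -293, Σwᵢ·q = -56.
Δ = 100·9 − 22² = 416.
c₁ = ((-293)·9 − 22·(-56))/416 = -1405/416; c₀ = (100·(-56) − 22·(-293))/416 = 423/208.

c₁ = -3.3774, c₀ = 2.0337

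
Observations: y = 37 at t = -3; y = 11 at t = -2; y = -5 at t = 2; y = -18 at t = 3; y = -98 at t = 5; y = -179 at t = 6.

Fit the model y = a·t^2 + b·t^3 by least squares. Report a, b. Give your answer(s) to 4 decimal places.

Normal-equation sums: Σt^2·t^2 = 2115, Σt^2·t^3 = 10901, Σt^3·t^3 = 63867.
For Aᵀy: Σt^2·y = -8699, Σt^3·y = -52527.
So AᵀA·[a, b]ᵀ = Aᵀy: [[2115, 10901]; [10901, 63867]]·[a, b]ᵀ = [-8699, -52527]ᵀ.
det = 2115·63867 − 10901² = 16246904.
a = ((-8699)·63867 − 10901·(-52527))/16246904 = 8508897/8123452; b = (2115·(-52527) − 10901·(-8699))/16246904 = -8133403/8123452.

a = 1.0474, b = -1.0012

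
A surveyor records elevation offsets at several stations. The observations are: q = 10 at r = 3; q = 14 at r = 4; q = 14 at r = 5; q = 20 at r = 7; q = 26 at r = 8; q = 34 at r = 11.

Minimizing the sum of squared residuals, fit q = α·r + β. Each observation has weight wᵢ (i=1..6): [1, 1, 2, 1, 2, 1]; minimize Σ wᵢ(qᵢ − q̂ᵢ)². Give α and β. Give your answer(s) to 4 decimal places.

α = 3.1070, β = -0.0574

With design matrix X, XᵀWX = [[373, 51]; [51, 8]] and XᵀWq = [1156, 158]ᵀ.
det = 373·8 − 51² = 383.
α = (1156·8 − 51·158)/383 = 1190/383; β = (373·158 − 51·1156)/383 = -22/383.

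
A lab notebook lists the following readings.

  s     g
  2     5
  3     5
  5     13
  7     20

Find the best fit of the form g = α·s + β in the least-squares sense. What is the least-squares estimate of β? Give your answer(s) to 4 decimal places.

β = -2.8644

Compute the Gram sums: Σs·s = 87, Σs = 17, Σ1 = 4.
Moment sums: Σs·g = 230, Σg = 43.
Normal equations: [[87, 17]; [17, 4]]·[α, β]ᵀ = [230, 43]ᵀ.
det = 87·4 − 17² = 59.
α = (230·4 − 17·43)/59 = 189/59; β = (87·43 − 17·230)/59 = -169/59.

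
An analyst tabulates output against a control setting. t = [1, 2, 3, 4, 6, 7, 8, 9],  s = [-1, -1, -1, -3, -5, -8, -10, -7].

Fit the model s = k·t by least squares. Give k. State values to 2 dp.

With design matrix M, MᵀM = [[260]] and Mᵀs = [-247]ᵀ.
k = (-247)/260 = -0.95.

k = -0.95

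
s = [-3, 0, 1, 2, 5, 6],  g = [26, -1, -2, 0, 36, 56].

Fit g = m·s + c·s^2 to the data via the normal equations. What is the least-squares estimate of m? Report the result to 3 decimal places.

With design matrix M, MᵀM = [[75, 323]; [323, 2019]] and Mᵀg = [436, 3148]ᵀ.
Determinant 75·2019 − 323² = 47096.
m = (436·2019 − 323·3148)/47096 = -17065/5887; c = (75·3148 − 323·436)/47096 = 11909/5887.

m = -2.899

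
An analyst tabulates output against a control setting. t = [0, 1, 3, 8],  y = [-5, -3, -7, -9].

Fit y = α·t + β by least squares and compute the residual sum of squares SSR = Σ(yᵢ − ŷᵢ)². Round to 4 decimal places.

Sums needed: Σt·t = 74, Σt = 12, Σ1 = 4.
Right-hand side: Σt·y = -96, Σy = -24.
Δ = 74·4 − 12² = 152.
α = ((-96)·4 − 12·(-24))/152 = -12/19; β = (74·(-24) − 12·(-96))/152 = -78/19.
Residuals: -17/19, 33/19, -1, 3/19; SSR = 92/19.

SSR = 4.8421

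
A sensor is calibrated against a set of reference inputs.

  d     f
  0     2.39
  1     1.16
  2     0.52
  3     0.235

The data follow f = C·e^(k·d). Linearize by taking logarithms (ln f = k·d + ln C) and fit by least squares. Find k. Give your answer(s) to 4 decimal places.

k = -0.7761

With ln fᵢ as the transformed response and dᵢ as the regressor:
AᵀA = [[14.0000, 6.0000]; [6.0000, 4]], rhs = [-5.5039, -1.0824]ᵀ  (here Σd = 6.0000, Σ(d)² = 14.0000, Σln f = -1.0824, Σd·ln f = -5.5039).
Solving (det = 20.0000): k = -0.77607, ln C = 0.89351.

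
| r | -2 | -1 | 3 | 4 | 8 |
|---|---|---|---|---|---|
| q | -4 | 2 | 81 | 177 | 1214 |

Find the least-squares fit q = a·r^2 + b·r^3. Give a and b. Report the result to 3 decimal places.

a = 3.094, b = 1.984

Normal-equation sums: Σr^2·r^2 = 4450, Σr^2·r^3 = 34002, Σr^3·r^3 = 267034.
Moment sums: Σr^2·q = 81243, Σr^3·q = 635113.
AᵀA·[a, b]ᵀ = Aᵀq becomes [[4450, 34002]; [34002, 267034]]·[a, b]ᵀ = [81243, 635113]ᵀ.
Δ = 4450·267034 − 34002² = 32165296.
a = (81243·267034 − 34002·635113)/32165296 = 24882759/8041324; b = (4450·635113 − 34002·81243)/32165296 = 15957091/8041324.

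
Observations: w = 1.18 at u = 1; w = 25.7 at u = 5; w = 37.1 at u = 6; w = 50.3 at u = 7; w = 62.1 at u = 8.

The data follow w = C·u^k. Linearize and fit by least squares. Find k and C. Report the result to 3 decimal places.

With ln wᵢ as the transformed response and ln uᵢ as the regressor:
Σln u = 7.4265, Σ(ln u)² = 13.9113, Σln w = 15.0724, Σln u·ln w = 27.9093.
Equations: 13.9113·k + 7.4265·ln C = 27.9093;  7.4265·k + 5·ln C = 15.0724.
Solving (det = 14.4030): k = 1.91702, ln C = 0.16711, so C = exp(0.16711) = 1.18188.

k = 1.917, C = 1.182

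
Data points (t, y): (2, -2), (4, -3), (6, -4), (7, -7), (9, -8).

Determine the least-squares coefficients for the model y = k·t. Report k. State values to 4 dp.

Normal-equation sums: Σt·t = 186.
And Σt·y = -161.
Hence k = -161 / 186 ≈ -0.865591.

k = -0.8656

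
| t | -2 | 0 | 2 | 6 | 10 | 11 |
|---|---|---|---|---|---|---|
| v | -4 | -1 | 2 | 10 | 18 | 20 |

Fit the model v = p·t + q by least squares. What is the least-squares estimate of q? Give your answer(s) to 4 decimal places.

MᵀM·[p, q]ᵀ = Mᵀv reads: 265·p + 27·q = 472;  27·p + 6·q = 45.
Determinant 265·6 − 27² = 861.
p = (472·6 − 27·45)/861 = 77/41; q = (265·45 − 27·472)/861 = -39/41.

q = -0.9512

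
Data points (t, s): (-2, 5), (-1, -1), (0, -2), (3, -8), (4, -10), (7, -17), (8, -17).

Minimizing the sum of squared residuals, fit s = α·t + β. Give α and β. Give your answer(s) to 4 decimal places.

α = -2.1031, β = -1.4344

MᵀM·[α, β]ᵀ = Mᵀs reads: 143·α + 19·β = -328;  19·α + 7·β = -50.
Eliminating β: 7·(row 1) − 19·(row 2) gives 640·α = 7·(-328) − 19·(-50) = -1346, so α = -673/320.
Then β = ((-50) − 19·(-673/320))/7 = -459/320.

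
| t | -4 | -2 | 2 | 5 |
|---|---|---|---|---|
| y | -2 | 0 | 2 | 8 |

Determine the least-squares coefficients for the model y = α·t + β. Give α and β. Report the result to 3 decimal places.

From the data, Σt·t = 49, Σt = 1, Σ1 = 4.
Right-hand side: Σt·y = 52, Σy = 8.
Normal equations: [[49, 1]; [1, 4]]·[α, β]ᵀ = [52, 8]ᵀ.
Δ = 49·4 − 1² = 195.
α = (52·4 − 1·8)/195 = 40/39; β = (49·8 − 1·52)/195 = 68/39.

α = 1.026, β = 1.744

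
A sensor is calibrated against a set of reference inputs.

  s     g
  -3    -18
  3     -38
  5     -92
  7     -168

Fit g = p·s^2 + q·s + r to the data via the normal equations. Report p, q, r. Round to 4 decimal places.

Setting ∂/∂p … = 0 gives: 3188·p + 468·q + 92·r = -11036;  468·p + 92·q + 12·r = -1696;  92·p + 12·q + 4·r = -316.
(Σs^2·s^2 = 3188, Σs^2·s = 468, Σs^2 = 92, Σs·s = 92, Σs = 12, Σ1 = 4, Σs^2·g = -11036, Σs·g = -1696, Σg = -316.)
Row-reducing yields p = -1053/362, q = -1225/362, r = -352/181.

p = -2.9088, q = -3.3840, r = -1.9448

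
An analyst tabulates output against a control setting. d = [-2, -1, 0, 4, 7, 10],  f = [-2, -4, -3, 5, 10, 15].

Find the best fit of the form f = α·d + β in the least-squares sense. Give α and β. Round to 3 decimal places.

Setting ∂/∂α … = 0 gives: 170·α + 18·β = 248;  18·α + 6·β = 21.
Eliminating β: 6·(row 1) − 18·(row 2) gives 696·α = 6·248 − 18·21 = 1110, so α = 185/116.
Then β = (21 − 18·(185/116))/6 = -149/116.

α = 1.595, β = -1.284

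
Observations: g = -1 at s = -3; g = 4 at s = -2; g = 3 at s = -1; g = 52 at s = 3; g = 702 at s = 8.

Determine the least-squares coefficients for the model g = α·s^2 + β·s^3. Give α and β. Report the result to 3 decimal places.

α = 2.889, β = 1.010

The normal equations are: 4275·α + 32735·β = 45406;  32735·α + 263667·β = 360820.
(Σs^2·s^2 = 4275, Σs^2·s^3 = 32735, Σs^3·s^3 = 263667, Σs^2·g = 45406, Σs^3·g = 360820.)
Determinant 4275·263667 − 32735² = 55596200.
α = (45406·263667 − 32735·360820)/55596200 = 80310551/27798100; β = (4275·360820 − 32735·45406)/55596200 = 5614009/5559620.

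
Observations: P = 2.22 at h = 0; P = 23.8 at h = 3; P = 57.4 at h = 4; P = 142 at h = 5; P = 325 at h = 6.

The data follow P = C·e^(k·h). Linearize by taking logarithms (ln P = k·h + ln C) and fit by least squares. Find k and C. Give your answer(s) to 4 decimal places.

k = 0.8333, C = 2.1200

Linearized form: ln P = k·h + ln C. From the 5 transformed points,
Σh = 18.0000, Σ(h)² = 86.0000, Σln P = 18.7569, Σh·ln P = 85.1913.
Equations: 86.0000·k + 18.0000·ln C = 85.1913;  18.0000·k + 5·ln C = 18.7569.
Slope k = (n·Σh·ln P − Σh·Σln P)/(n·Σ(h)² − (Σh)²) = (5·85.1913 − 18.0000·18.7569)/106.0000 = 0.83333; ln C = (Σln P − k·Σh)/n = 0.75140, so C = exp(0.75140) = 2.11997.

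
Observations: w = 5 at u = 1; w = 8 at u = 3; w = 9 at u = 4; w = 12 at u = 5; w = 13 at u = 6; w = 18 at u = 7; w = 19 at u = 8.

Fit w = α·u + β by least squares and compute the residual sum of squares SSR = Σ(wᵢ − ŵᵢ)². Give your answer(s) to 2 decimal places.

From the data, Σu·u = 200, Σu = 34, Σ1 = 7.
Moment sums: Σu·w = 481, Σw = 84.
Determinant 200·7 − 34² = 244.
α = (481·7 − 34·84)/244 = 511/244; β = (200·84 − 34·481)/244 = 223/122.
Residuals: 263/244, -27/244, -147/122, -73/244, -85/61, 369/244, 51/122; SSR = 1737/244.

SSR = 7.12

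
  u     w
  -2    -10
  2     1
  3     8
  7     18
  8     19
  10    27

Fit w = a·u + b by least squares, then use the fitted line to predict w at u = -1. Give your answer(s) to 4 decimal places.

ŵ = -6.6141

AᵀA·[a, b]ᵀ = Aᵀw reads: 230·a + 28·b = 594;  28·a + 6·b = 63.
(Σu·u = 230, Σu = 28, Σ1 = 6, Σu·w = 594, Σw = 63.)
Eliminating b: 6·(row 1) − 28·(row 2) gives 596·a = 6·594 − 28·63 = 1800, so a = 450/149.
Then b = (63 − 28·(450/149))/6 = -1071/298.
At u = -1: ŵ = (450/149)·(-1) + (-1071/298)·(1) = -1971/298.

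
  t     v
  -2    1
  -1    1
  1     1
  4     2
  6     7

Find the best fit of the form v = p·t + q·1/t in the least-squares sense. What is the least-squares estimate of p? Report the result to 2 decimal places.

MᵀM·[p, q]ᵀ = Mᵀv reads: 58·p + 5·q = 48;  5·p + (337/144)·q = 7/6.
Eliminating q: (337/144)·(row 1) − 5·(row 2) gives (7973/72)·p = (337/144)·48 − 5·(7/6) = 213/2, so p = 7668/7973.
Then q = ((7/6) − 5·(7668/7973))/(337/144) = -12408/7973.

p = 0.96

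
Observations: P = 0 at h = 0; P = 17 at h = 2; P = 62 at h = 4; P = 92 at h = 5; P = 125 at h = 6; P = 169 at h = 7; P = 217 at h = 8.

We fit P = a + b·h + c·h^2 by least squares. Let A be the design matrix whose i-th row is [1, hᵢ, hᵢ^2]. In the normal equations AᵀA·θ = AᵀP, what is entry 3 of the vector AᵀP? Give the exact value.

30029

Entry 3 ↔ basis h^2, so (AᵀP)_{3} = Σᵢ (h^2)·Pᵢ = (0)·(0) + (4)·(17) + (16)·(62) + (25)·(92) + (36)·(125) + (49)·(169) + (64)·(217) = 30029.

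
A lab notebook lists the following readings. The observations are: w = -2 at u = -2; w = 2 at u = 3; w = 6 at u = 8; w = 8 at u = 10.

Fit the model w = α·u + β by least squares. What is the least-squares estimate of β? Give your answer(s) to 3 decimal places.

From the data, Σu·u = 177, Σu = 19, Σ1 = 4.
For Xᵀw: Σu·w = 138, Σw = 14.
Normal equations: [[177, 19]; [19, 4]]·[α, β]ᵀ = [138, 14]ᵀ.
det = 177·4 − 19² = 347.
α = (138·4 − 19·14)/347 = 286/347; β = (177·14 − 19·138)/347 = -144/347.

β = -0.415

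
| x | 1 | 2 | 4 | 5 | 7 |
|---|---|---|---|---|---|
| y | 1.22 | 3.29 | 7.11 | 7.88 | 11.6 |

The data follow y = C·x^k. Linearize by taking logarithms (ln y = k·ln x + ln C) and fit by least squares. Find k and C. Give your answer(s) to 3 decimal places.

With ln yᵢ as the transformed response and ln xᵢ as the regressor:
AᵀA = [[8.7791, 5.6348]; [5.6348, 5]], rhs = [11.6365, 7.8666]ᵀ  (here Σln x = 5.6348, Σ(ln x)² = 8.7791, Σln y = 7.8666, Σln x·ln y = 11.6365).
Solving (det = 12.1448): k = 1.14091, ln C = 0.28755, so C = exp(0.28755) = 1.33316.

k = 1.141, C = 1.333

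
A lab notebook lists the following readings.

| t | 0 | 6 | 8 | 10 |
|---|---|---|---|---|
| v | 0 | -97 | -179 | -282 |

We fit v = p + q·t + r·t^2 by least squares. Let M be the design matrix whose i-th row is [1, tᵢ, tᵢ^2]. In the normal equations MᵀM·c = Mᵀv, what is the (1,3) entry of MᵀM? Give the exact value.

200

Row 1 ↔ basis 1, column 3 ↔ basis t^2, so (MᵀM)_{1,3} = Σᵢ t^2 = (1)·(0) + (1)·(36) + (1)·(64) + (1)·(100) = 200.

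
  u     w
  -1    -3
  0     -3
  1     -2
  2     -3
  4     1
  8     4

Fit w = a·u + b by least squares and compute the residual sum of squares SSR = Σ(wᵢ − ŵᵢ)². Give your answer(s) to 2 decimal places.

SSR = 4.03

With design matrix X, XᵀX = [[86, 14]; [14, 6]] and Xᵀw = [31, -6]ᵀ.
Δ = 86·6 − 14² = 320.
a = (31·6 − 14·(-6))/320 = 27/32; b = (86·(-6) − 14·31)/320 = -95/32.
Residuals: 13/16, -1/32, 1/8, -55/32, 19/32, 7/32; SSR = 129/32.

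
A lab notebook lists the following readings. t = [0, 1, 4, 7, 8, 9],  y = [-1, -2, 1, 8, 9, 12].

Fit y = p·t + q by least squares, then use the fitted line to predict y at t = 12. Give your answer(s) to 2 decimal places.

From the data, Σt·t = 211, Σt = 29, Σ1 = 6.
Moment sums: Σt·y = 238, Σy = 27.
Normal equations: [[211, 29]; [29, 6]]·[p, q]ᵀ = [238, 27]ᵀ.
Eliminating q: 6·(row 1) − 29·(row 2) gives 425·p = 6·238 − 29·27 = 645, so p = 129/85.
Then q = (27 − 29·(129/85))/6 = -241/85.
At t = 12: ŷ = (129/85)·(12) + (-241/85)·(1) = 1307/85.

ŷ = 15.38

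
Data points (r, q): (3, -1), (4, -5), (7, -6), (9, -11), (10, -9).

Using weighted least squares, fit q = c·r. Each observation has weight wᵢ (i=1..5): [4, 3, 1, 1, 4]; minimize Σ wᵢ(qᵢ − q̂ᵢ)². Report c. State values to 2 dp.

Entries of MᵀWM: Σwᵢ·r·r = 614.
Moment sums: Σwᵢ·r·q = -573.
Normal equations: [[614]]·[c]ᵀ = [-573]ᵀ.
Hence c = -573 / 614 ≈ -0.933225.

c = -0.93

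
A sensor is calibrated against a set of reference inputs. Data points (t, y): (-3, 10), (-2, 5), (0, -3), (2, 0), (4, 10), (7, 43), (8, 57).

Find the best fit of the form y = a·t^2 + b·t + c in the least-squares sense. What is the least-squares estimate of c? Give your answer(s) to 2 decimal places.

AᵀA·[a, b, c]ᵀ = Aᵀy reads: 6866·a + 892·b + 146·c = 6025;  892·a + 146·b + 16·c = 757;  146·a + 16·b + 7·c = 122.
Solving the 3×3 system (Gaussian elimination) gives a = 8137/7602, b = -8297/7602, c = -3043/1267.

c = -2.40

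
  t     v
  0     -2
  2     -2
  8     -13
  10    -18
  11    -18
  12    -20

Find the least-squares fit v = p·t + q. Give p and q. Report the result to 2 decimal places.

Entries of XᵀX: Σt·t = 433, Σt = 43, Σ1 = 6.
For Xᵀv: Σt·v = -726, Σv = -73.
So XᵀX·[p, q]ᵀ = Xᵀv: [[433, 43]; [43, 6]]·[p, q]ᵀ = [-726, -73]ᵀ.
Eliminating q: 6·(row 1) − 43·(row 2) gives 749·p = 6·(-726) − 43·(-73) = -1217, so p = -1217/749.
Then q = ((-73) − 43·(-1217/749))/6 = -391/749.

p = -1.62, q = -0.52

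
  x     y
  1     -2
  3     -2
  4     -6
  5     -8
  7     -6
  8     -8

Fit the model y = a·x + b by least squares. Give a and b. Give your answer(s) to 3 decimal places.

Setting ∂/∂a … = 0 gives: 164·a + 28·b = -178;  28·a + 6·b = -32.
(Σx·x = 164, Σx = 28, Σ1 = 6, Σx·y = -178, Σy = -32.)
Eliminating b: 6·(row 1) − 28·(row 2) gives 200·a = 6·(-178) − 28·(-32) = -172, so a = -43/50.
Then b = ((-32) − 28·(-43/50))/6 = -33/25.

a = -0.860, b = -1.320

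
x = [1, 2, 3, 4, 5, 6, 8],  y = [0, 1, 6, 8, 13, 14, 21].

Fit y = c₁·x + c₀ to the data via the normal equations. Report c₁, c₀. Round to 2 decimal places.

c₁ = 3.10, c₀ = -3.84

Entries of AᵀA: Σx·x = 155, Σx = 29, Σ1 = 7.
And Σx·y = 369, Σy = 63.
Normal equations: [[155, 29]; [29, 7]]·[c₁, c₀]ᵀ = [369, 63]ᵀ.
Determinant 155·7 − 29² = 244.
c₁ = (369·7 − 29·63)/244 = 189/61; c₀ = (155·63 − 29·369)/244 = -234/61.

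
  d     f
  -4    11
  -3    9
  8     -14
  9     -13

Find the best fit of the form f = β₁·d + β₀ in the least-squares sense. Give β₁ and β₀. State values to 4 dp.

β₁ = -1.9483, β₀ = 3.1207

The normal equations are: 170·β₁ + 10·β₀ = -300;  10·β₁ + 4·β₀ = -7.
det = 170·4 − 10² = 580.
β₁ = ((-300)·4 − 10·(-7))/580 = -113/58; β₀ = (170·(-7) − 10·(-300))/580 = 181/58.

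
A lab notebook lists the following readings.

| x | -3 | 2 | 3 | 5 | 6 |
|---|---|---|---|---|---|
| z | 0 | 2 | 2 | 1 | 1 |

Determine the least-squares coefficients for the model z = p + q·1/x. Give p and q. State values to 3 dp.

p = 0.758, q = 2.548

With design matrix A, AᵀA = [[5, 13/15]; [13/15, 27/50]] and Aᵀz = [6, 61/30]ᵀ.
det = 5·(27/50) − (13/15)² = 877/450.
p = (6·(27/50) − (13/15)·(61/30))/(877/450) = 665/877; q = (5·(61/30) − (13/15)·6)/(877/450) = 2235/877.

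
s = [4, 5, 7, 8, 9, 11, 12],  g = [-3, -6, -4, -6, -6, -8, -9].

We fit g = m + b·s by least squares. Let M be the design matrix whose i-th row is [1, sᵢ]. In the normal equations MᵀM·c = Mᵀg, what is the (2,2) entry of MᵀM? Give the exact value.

Row 2 ↔ basis s, column 2 ↔ basis s, so (MᵀM)_{2,2} = Σᵢ (s)·(s) = (4)·(4) + (5)·(5) + (7)·(7) + (8)·(8) + (9)·(9) + (11)·(11) + (12)·(12) = 500.

500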